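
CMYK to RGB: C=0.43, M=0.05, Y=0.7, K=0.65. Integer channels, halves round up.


R = 255 × (1-C) × (1-K) = 255 × 0.57 × 0.35 = 50.8725 → 51
G = 255 × (1-M) × (1-K) = 255 × 0.95 × 0.35 = 84.7875 → 85
B = 255 × (1-Y) × (1-K) = 255 × 0.30 × 0.35 = 26.775 → 27
= RGB(51, 85, 27)


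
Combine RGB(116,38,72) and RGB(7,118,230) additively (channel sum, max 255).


Additive: each channel = min(255, C₁+C₂)
R: 116+7 = 123 → 123
G: 38+118 = 156 → 156
B: 72+230 = 302 → 255
= RGB(123, 156, 255)


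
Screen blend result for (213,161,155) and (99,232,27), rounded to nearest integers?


Screen: C = 255 - (255-A)×(255-B)/255, rounded to nearest integer
R: 255 - (255-213)×(255-99)/255 = 255 - 6552/255 ≈ 255 - 25.694 = 229.306 → 229
G: 255 - (255-161)×(255-232)/255 = 255 - 2162/255 ≈ 255 - 8.478 = 246.522 → 247
B: 255 - (255-155)×(255-27)/255 = 255 - 22800/255 ≈ 255 - 89.412 = 165.588 → 166
= RGB(229, 247, 166)


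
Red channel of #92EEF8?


Color: #92EEF8
R = 92 = 146
G = EE = 238
B = F8 = 248
Red = 146


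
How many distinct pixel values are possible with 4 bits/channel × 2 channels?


Total bits = 4 bits/channel × 2 channels = 8 bits
Distinct pixel values = 2^8
= 256 pixel values


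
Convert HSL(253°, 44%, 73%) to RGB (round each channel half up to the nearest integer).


H=253°, S=0.44, L=0.73
C = (1-|2L-1|)×S = (1-|0.46|)×0.44 = 0.2376
H' = H/60 = 253/60 ≈ 4.2167; X = C×(1-|H' mod 2 - 1|) = 0.05148
m = L - C/2 = 0.73 - 0.1188 = 0.6112
Sector ⌊H'⌋ = 4 → (R',G',B') = (0.05148, 0.0, 0.2376)
RGB = ((R'+m)×255, (G'+m)×255, (B'+m)×255) = (168.9834, 155.856, 216.444)
Round half up → RGB(169, 156, 216)


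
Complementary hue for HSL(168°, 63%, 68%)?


Complement = opposite side of color wheel = hue + 180°
H' = (168 + 180) mod 360 = 348°
S and L unchanged.
= HSL(348°, 63%, 68%)


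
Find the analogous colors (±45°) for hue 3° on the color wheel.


Base hue: 3°
Left analog: (3 - 45) mod 360 = 318°
Right analog: (3 + 45) mod 360 = 48°
Analogous hues = 318° and 48°


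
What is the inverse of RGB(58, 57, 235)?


Invert: (255-R, 255-G, 255-B)
R: 255-58 = 197
G: 255-57 = 198
B: 255-235 = 20
= RGB(197, 198, 20)


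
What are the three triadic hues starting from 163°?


Triadic: equally spaced at 120° intervals
H1 = 163°
H2 = (163 + 120) mod 360 = 283°
H3 = (163 + 240) mod 360 = 43°
Triadic = 163°, 283°, 43°


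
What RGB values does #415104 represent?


41 → 65 (R)
51 → 81 (G)
04 → 4 (B)
= RGB(65, 81, 4)


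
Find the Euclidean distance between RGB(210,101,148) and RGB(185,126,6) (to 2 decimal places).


d = √[(R₁-R₂)² + (G₁-G₂)² + (B₁-B₂)²]
d = √[(210-185)² + (101-126)² + (148-6)²]
d = √[625 + 625 + 20164]
d = √21414
d ≈ 146.34


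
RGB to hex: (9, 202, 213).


R = 9 → 09 (hex)
G = 202 → CA (hex)
B = 213 → D5 (hex)
Hex = #09CAD5


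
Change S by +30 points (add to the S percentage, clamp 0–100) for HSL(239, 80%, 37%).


Original S = 80%
Adjustment = +30 percentage points
New S = 80 + (30) = 110
Clamp to [0, 100] → 100
= HSL(239°, 100%, 37%)


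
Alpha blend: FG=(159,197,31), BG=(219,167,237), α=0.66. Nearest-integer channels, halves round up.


C = α×F + (1-α)×B, with 1-α = 0.34
R: 0.66×159 + 0.34×219 = 104.94 + 74.46 = 179.40 → 179
G: 0.66×197 + 0.34×167 = 130.02 + 56.78 = 186.80 → 187
B: 0.66×31 + 0.34×237 = 20.46 + 80.58 = 101.04 → 101
= RGB(179, 187, 101)


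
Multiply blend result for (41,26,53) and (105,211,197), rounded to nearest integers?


Multiply: C = A×B/255, rounded to nearest integer
R: 41×105/255 = 4305/255 ≈ 16.882 → 17
G: 26×211/255 = 5486/255 ≈ 21.514 → 22
B: 53×197/255 = 10441/255 ≈ 40.945 → 41
= RGB(17, 22, 41)


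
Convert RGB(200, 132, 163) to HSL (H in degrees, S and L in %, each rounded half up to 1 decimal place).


Normalize: R'=200/255≈0.7843, G'=132/255≈0.5176, B'=163/255≈0.6392
Max=200/255, Min=132/255, Δ=Max-Min=68/255
L = (Max+Min)/2 = (200+132)/510 = 332/510 = 0.65098… → L = 65.1%
L > 0.5 → S = Δ/(2-Max-Min) = 68/(510-200-132) = 68/178 = 0.38202… → S = 38.2%
(the 1/255 factors cancel in S and H, so raw channel differences can be used)
Max is R' → H = 60 × (((G-B)/Δ) mod 6) = 60 × (((132-163)/68) mod 6)
  (-31)/68 = -0.4558…; negative, so add 6 → 5.5441…
  H = 60 × 5.5441… = 332.647…° → H = 332.6°
= HSL(332.6°, 38.2%, 65.1%)


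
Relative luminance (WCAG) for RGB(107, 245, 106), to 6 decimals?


Linearize each channel (sRGB transfer function): c = v/255; c_lin = c/12.92 if c ≤ 0.04045, else ((c+0.055)/1.055)^2.4
  R: 107/255 ≈ 0.419608 > 0.04045 → ((0.419608+0.055)/1.055)^2.4 ≈ 0.147027
  G: 245/255 ≈ 0.960784 > 0.04045 → ((0.960784+0.055)/1.055)^2.4 ≈ 0.913099
  B: 106/255 ≈ 0.415686 > 0.04045 → ((0.415686+0.055)/1.055)^2.4 ≈ 0.144128
R_lin = 0.147027, G_lin = 0.913099, B_lin = 0.144128
L = 0.2126×R + 0.7152×G + 0.0722×B
L = 0.2126×0.147027 + 0.7152×0.913099 + 0.0722×0.144128
L ≈ 0.694712


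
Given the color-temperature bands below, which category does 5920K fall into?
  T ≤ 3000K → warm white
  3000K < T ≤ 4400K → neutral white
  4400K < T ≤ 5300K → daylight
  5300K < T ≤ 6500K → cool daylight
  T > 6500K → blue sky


Temperature: 5920K
5300K < 5920K ≤ 6500K → cool daylight
Classification: cool daylight


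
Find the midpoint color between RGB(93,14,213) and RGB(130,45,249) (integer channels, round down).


Midpoint: each channel = ⌊(C₁+C₂)/2⌋
R: ⌊(93+130)/2⌋ = 111
G: ⌊(14+45)/2⌋ = 29
B: ⌊(213+249)/2⌋ = 231
= RGB(111, 29, 231)


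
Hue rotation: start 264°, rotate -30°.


New hue = (H + rotation) mod 360
New hue = (264 -30) mod 360
= 234 mod 360
= 234°


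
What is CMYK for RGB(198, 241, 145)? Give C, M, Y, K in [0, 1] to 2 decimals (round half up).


R'=198/255≈0.7765, G'=241/255≈0.9451, B'=145/255≈0.5686
K = 1 - max(R',G',B') = 1 - 241/255 = 14/255 = 0.05490… → 0.05
(1-R'-K)/(1-K) simplifies to (max-R)/max with max = 241:
C = (241-198)/241 = 43/241 = 0.17842… → 0.18
M = (241-241)/241 = 0/241 = 0 → 0.00
Y = (241-145)/241 = 96/241 = 0.39834… → 0.40
= CMYK(0.18, 0.00, 0.40, 0.05)


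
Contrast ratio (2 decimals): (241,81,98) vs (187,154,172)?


Linearize each sRGB channel c=v/255: c/12.92 if c ≤ 0.04045 else ((c+0.055)/1.055)^2.4
L = 0.2126×R_lin + 0.7152×G_lin + 0.0722×B_lin
Color 1 (241,81,98):
  R=241: 241/255≈0.9451 > 0.04045 → ((0.9451+0.055)/1.055)^2.4 ≈ 0.87962
  G=81: 81/255≈0.3176 > 0.04045 → ((0.3176+0.055)/1.055)^2.4 ≈ 0.08228
  B=98: 98/255≈0.3843 > 0.04045 → ((0.3843+0.055)/1.055)^2.4 ≈ 0.12214
  L1 = 0.2126×0.87962 + 0.7152×0.08228 + 0.0722×0.12214 ≈ 0.25467
Color 2 (187,154,172):
  R=187: 187/255≈0.7333 > 0.04045 → ((0.7333+0.055)/1.055)^2.4 ≈ 0.49693
  G=154: 154/255≈0.6039 > 0.04045 → ((0.6039+0.055)/1.055)^2.4 ≈ 0.32314
  B=172: 172/255≈0.6745 > 0.04045 → ((0.6745+0.055)/1.055)^2.4 ≈ 0.41254
  L2 = 0.2126×0.49693 + 0.7152×0.32314 + 0.0722×0.41254 ≈ 0.36655
Lighter = 0.36655, Darker = 0.25467
Ratio = (L_lighter + 0.05) / (L_darker + 0.05)
Ratio = (0.36655 + 0.05) / (0.25467 + 0.05) = 0.41655 / 0.30467 ≈ 1.3672
Ratio ≈ 1.37:1


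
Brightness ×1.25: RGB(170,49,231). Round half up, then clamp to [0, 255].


Multiply each channel by 1.25, round half up, clamp to [0, 255]
R: 170×1.25 = 212.5 → round → 213
G: 49×1.25 = 61.25 → round → 61
B: 231×1.25 = 288.75 → round → 289 → clamp → 255
= RGB(213, 61, 255)


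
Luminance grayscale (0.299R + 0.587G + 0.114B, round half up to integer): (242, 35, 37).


Gray = 0.299×R + 0.587×G + 0.114×B
Gray = 0.299×242 + 0.587×35 + 0.114×37
Gray = 72.358 + 20.545 + 4.218
Gray = 97.121 → round half up → 97
Gray = 97


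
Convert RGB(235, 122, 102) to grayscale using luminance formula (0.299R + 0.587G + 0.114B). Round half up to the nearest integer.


Gray = 0.299×R + 0.587×G + 0.114×B
Gray = 0.299×235 + 0.587×122 + 0.114×102
Gray = 70.265 + 71.614 + 11.628
Gray = 153.507 → round half up → 154
Gray = 154


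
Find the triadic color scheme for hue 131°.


Triadic: equally spaced at 120° intervals
H1 = 131°
H2 = (131 + 120) mod 360 = 251°
H3 = (131 + 240) mod 360 = 11°
Triadic = 131°, 251°, 11°


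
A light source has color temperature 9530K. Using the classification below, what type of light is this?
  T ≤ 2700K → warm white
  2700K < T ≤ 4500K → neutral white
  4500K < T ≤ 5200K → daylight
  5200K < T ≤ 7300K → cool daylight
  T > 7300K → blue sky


Temperature: 9530K
9530K > 7300K → blue sky
Classification: blue sky


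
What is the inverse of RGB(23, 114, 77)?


Invert: (255-R, 255-G, 255-B)
R: 255-23 = 232
G: 255-114 = 141
B: 255-77 = 178
= RGB(232, 141, 178)


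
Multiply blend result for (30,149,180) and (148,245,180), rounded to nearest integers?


Multiply: C = A×B/255, rounded to nearest integer
R: 30×148/255 = 4440/255 ≈ 17.412 → 17
G: 149×245/255 = 36505/255 ≈ 143.157 → 143
B: 180×180/255 = 32400/255 ≈ 127.059 → 127
= RGB(17, 143, 127)


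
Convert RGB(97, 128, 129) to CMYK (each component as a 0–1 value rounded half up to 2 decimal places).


R'=97/255≈0.3804, G'=128/255≈0.5020, B'=129/255≈0.5059
K = 1 - max(R',G',B') = 1 - 129/255 = 126/255 = 0.49411… → 0.49
(1-R'-K)/(1-K) simplifies to (max-R)/max with max = 129:
C = (129-97)/129 = 32/129 = 0.24806… → 0.25
M = (129-128)/129 = 1/129 = 0.00775… → 0.01
Y = (129-129)/129 = 0/129 = 0 → 0.00
= CMYK(0.25, 0.01, 0.00, 0.49)


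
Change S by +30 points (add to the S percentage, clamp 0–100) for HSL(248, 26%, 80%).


Original S = 26%
Adjustment = +30 percentage points
New S = 26 + (30) = 56
Clamp to [0, 100] → 56
= HSL(248°, 56%, 80%)


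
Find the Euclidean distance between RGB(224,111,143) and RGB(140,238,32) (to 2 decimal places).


d = √[(R₁-R₂)² + (G₁-G₂)² + (B₁-B₂)²]
d = √[(224-140)² + (111-238)² + (143-32)²]
d = √[7056 + 16129 + 12321]
d = √35506
d ≈ 188.43


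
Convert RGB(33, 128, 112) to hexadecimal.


R = 33 → 21 (hex)
G = 128 → 80 (hex)
B = 112 → 70 (hex)
Hex = #218070


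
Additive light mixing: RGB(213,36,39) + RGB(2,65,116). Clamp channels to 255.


Additive: each channel = min(255, C₁+C₂)
R: 213+2 = 215 → 215
G: 36+65 = 101 → 101
B: 39+116 = 155 → 155
= RGB(215, 101, 155)


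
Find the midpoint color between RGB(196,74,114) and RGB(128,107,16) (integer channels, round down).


Midpoint: each channel = ⌊(C₁+C₂)/2⌋
R: ⌊(196+128)/2⌋ = 162
G: ⌊(74+107)/2⌋ = 90
B: ⌊(114+16)/2⌋ = 65
= RGB(162, 90, 65)


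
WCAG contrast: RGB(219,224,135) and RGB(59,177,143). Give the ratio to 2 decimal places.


Linearize each sRGB channel c=v/255: c/12.92 if c ≤ 0.04045 else ((c+0.055)/1.055)^2.4
L = 0.2126×R_lin + 0.7152×G_lin + 0.0722×B_lin
Color 1 (219,224,135):
  R=219: 219/255≈0.8588 > 0.04045 → ((0.8588+0.055)/1.055)^2.4 ≈ 0.70838
  G=224: 224/255≈0.8784 > 0.04045 → ((0.8784+0.055)/1.055)^2.4 ≈ 0.74540
  B=135: 135/255≈0.5294 > 0.04045 → ((0.5294+0.055)/1.055)^2.4 ≈ 0.24228
  L1 = 0.2126×0.70838 + 0.7152×0.74540 + 0.0722×0.24228 ≈ 0.70121
Color 2 (59,177,143):
  R=59: 59/255≈0.2314 > 0.04045 → ((0.2314+0.055)/1.055)^2.4 ≈ 0.04374
  G=177: 177/255≈0.6941 > 0.04045 → ((0.6941+0.055)/1.055)^2.4 ≈ 0.43966
  B=143: 143/255≈0.5608 > 0.04045 → ((0.5608+0.055)/1.055)^2.4 ≈ 0.27468
  L2 = 0.2126×0.04374 + 0.7152×0.43966 + 0.0722×0.27468 ≈ 0.34357
Lighter = 0.70121, Darker = 0.34357
Ratio = (L_lighter + 0.05) / (L_darker + 0.05)
Ratio = (0.70121 + 0.05) / (0.34357 + 0.05) = 0.75121 / 0.39357 ≈ 1.9087
Ratio ≈ 1.91:1


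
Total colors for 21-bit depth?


Colors = 2^bits = 2^21
= 2,097,152 colors


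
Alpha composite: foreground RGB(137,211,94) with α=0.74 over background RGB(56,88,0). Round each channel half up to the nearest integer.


C = α×F + (1-α)×B, with 1-α = 0.26
R: 0.74×137 + 0.26×56 = 101.38 + 14.56 = 115.94 → 116
G: 0.74×211 + 0.26×88 = 156.14 + 22.88 = 179.02 → 179
B: 0.74×94 + 0.26×0 = 69.56 + 0.00 = 69.56 → 70
= RGB(116, 179, 70)


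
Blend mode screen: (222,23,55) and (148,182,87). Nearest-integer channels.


Screen: C = 255 - (255-A)×(255-B)/255, rounded to nearest integer
R: 255 - (255-222)×(255-148)/255 = 255 - 3531/255 ≈ 255 - 13.847 = 241.153 → 241
G: 255 - (255-23)×(255-182)/255 = 255 - 16936/255 ≈ 255 - 66.416 = 188.584 → 189
B: 255 - (255-55)×(255-87)/255 = 255 - 33600/255 ≈ 255 - 131.765 = 123.235 → 123
= RGB(241, 189, 123)


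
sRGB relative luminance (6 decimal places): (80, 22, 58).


Linearize each channel (sRGB transfer function): c = v/255; c_lin = c/12.92 if c ≤ 0.04045, else ((c+0.055)/1.055)^2.4
  R: 80/255 ≈ 0.313725 > 0.04045 → ((0.313725+0.055)/1.055)^2.4 ≈ 0.080220
  G: 22/255 ≈ 0.086275 > 0.04045 → ((0.086275+0.055)/1.055)^2.4 ≈ 0.008023
  B: 58/255 ≈ 0.227451 > 0.04045 → ((0.227451+0.055)/1.055)^2.4 ≈ 0.042311
R_lin = 0.080220, G_lin = 0.008023, B_lin = 0.042311
L = 0.2126×R + 0.7152×G + 0.0722×B
L = 0.2126×0.080220 + 0.7152×0.008023 + 0.0722×0.042311
L ≈ 0.025848


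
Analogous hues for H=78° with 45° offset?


Base hue: 78°
Left analog: (78 - 45) mod 360 = 33°
Right analog: (78 + 45) mod 360 = 123°
Analogous hues = 33° and 123°


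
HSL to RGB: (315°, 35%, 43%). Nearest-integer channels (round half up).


H=315°, S=0.35, L=0.43
C = (1-|2L-1|)×S = (1-|-0.14|)×0.35 = 0.301
H' = H/60 = 315/60 ≈ 5.2500; X = C×(1-|H' mod 2 - 1|) = 0.22575
m = L - C/2 = 0.43 - 0.1505 = 0.2795
Sector ⌊H'⌋ = 5 → (R',G',B') = (0.301, 0.0, 0.22575)
RGB = ((R'+m)×255, (G'+m)×255, (B'+m)×255) = (148.0275, 71.2725, 128.83875)
Round half up → RGB(148, 71, 129)


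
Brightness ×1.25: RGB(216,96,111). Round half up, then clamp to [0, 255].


Multiply each channel by 1.25, round half up, clamp to [0, 255]
R: 216×1.25 = 270 → clamp → 255
G: 96×1.25 = 120
B: 111×1.25 = 138.75 → round → 139
= RGB(255, 120, 139)


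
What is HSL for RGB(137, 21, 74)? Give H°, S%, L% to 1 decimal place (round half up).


Normalize: R'=137/255≈0.5373, G'=21/255≈0.0824, B'=74/255≈0.2902
Max=137/255, Min=21/255, Δ=Max-Min=116/255
L = (Max+Min)/2 = (137+21)/510 = 158/510 = 0.30980… → L = 31.0%
L ≤ 0.5 → S = Δ/(Max+Min) = 116/(137+21) = 116/158 = 0.73417… → S = 73.4%
(the 1/255 factors cancel in S and H, so raw channel differences can be used)
Max is R' → H = 60 × (((G-B)/Δ) mod 6) = 60 × (((21-74)/116) mod 6)
  (-53)/116 = -0.4568…; negative, so add 6 → 5.5431…
  H = 60 × 5.5431… = 332.586…° → H = 332.6°
= HSL(332.6°, 73.4%, 31.0%)


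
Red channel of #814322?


Color: #814322
R = 81 = 129
G = 43 = 67
B = 22 = 34
Red = 129


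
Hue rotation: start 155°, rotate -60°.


New hue = (H + rotation) mod 360
New hue = (155 -60) mod 360
= 95 mod 360
= 95°


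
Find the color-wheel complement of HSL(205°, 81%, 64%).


Complement = opposite side of color wheel = hue + 180°
H' = (205 + 180) mod 360 = 25°
S and L unchanged.
= HSL(25°, 81%, 64%)


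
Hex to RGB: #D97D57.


D9 → 217 (R)
7D → 125 (G)
57 → 87 (B)
= RGB(217, 125, 87)


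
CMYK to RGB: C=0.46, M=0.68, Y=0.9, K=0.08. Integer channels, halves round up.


R = 255 × (1-C) × (1-K) = 255 × 0.54 × 0.92 = 126.684 → 127
G = 255 × (1-M) × (1-K) = 255 × 0.32 × 0.92 = 75.072 → 75
B = 255 × (1-Y) × (1-K) = 255 × 0.10 × 0.92 = 23.46 → 23
= RGB(127, 75, 23)


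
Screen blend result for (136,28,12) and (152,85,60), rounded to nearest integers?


Screen: C = 255 - (255-A)×(255-B)/255, rounded to nearest integer
R: 255 - (255-136)×(255-152)/255 = 255 - 12257/255 ≈ 255 - 48.067 = 206.933 → 207
G: 255 - (255-28)×(255-85)/255 = 255 - 38590/255 ≈ 255 - 151.333 = 103.667 → 104
B: 255 - (255-12)×(255-60)/255 = 255 - 47385/255 ≈ 255 - 185.824 = 69.176 → 69
= RGB(207, 104, 69)


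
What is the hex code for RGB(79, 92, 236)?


R = 79 → 4F (hex)
G = 92 → 5C (hex)
B = 236 → EC (hex)
Hex = #4F5CEC


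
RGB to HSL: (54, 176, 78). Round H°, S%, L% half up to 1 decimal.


Normalize: R'=54/255≈0.2118, G'=176/255≈0.6902, B'=78/255≈0.3059
Max=176/255, Min=54/255, Δ=Max-Min=122/255
L = (Max+Min)/2 = (176+54)/510 = 230/510 = 0.45098… → L = 45.1%
L ≤ 0.5 → S = Δ/(Max+Min) = 122/(176+54) = 122/230 = 0.53043… → S = 53.0%
(the 1/255 factors cancel in S and H, so raw channel differences can be used)
Max is G' → H = 60 × ((B-R)/Δ + 2) = 60 × ((78-54)/122 + 2)
  24/122 + 2 = 0.1967… + 2 = 2.1967…
  H = 60 × 2.1967… = 131.803…° → H = 131.8°
= HSL(131.8°, 53.0%, 45.1%)


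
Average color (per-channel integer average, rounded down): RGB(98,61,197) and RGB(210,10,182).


Midpoint: each channel = ⌊(C₁+C₂)/2⌋
R: ⌊(98+210)/2⌋ = 154
G: ⌊(61+10)/2⌋ = 35
B: ⌊(197+182)/2⌋ = 189
= RGB(154, 35, 189)


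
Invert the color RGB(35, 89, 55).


Invert: (255-R, 255-G, 255-B)
R: 255-35 = 220
G: 255-89 = 166
B: 255-55 = 200
= RGB(220, 166, 200)


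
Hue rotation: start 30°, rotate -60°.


New hue = (H + rotation) mod 360
New hue = (30 -60) mod 360
= -30 mod 360
= 330°


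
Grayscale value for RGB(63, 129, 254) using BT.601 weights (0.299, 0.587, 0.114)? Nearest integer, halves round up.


Gray = 0.299×R + 0.587×G + 0.114×B
Gray = 0.299×63 + 0.587×129 + 0.114×254
Gray = 18.837 + 75.723 + 28.956
Gray = 123.516 → round half up → 124
Gray = 124


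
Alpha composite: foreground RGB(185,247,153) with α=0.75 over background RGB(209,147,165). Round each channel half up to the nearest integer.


C = α×F + (1-α)×B, with 1-α = 0.25
R: 0.75×185 + 0.25×209 = 138.75 + 52.25 = 191.00 → 191
G: 0.75×247 + 0.25×147 = 185.25 + 36.75 = 222.00 → 222
B: 0.75×153 + 0.25×165 = 114.75 + 41.25 = 156.00 → 156
= RGB(191, 222, 156)


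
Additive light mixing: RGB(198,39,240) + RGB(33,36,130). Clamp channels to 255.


Additive: each channel = min(255, C₁+C₂)
R: 198+33 = 231 → 231
G: 39+36 = 75 → 75
B: 240+130 = 370 → 255
= RGB(231, 75, 255)


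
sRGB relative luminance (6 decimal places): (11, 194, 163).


Linearize each channel (sRGB transfer function): c = v/255; c_lin = c/12.92 if c ≤ 0.04045, else ((c+0.055)/1.055)^2.4
  R: 11/255 ≈ 0.043137 > 0.04045 → ((0.043137+0.055)/1.055)^2.4 ≈ 0.003347
  G: 194/255 ≈ 0.760784 > 0.04045 → ((0.760784+0.055)/1.055)^2.4 ≈ 0.539479
  B: 163/255 ≈ 0.639216 > 0.04045 → ((0.639216+0.055)/1.055)^2.4 ≈ 0.366253
R_lin = 0.003347, G_lin = 0.539479, B_lin = 0.366253
L = 0.2126×R + 0.7152×G + 0.0722×B
L = 0.2126×0.003347 + 0.7152×0.539479 + 0.0722×0.366253
L ≈ 0.412991


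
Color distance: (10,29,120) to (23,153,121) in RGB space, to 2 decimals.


d = √[(R₁-R₂)² + (G₁-G₂)² + (B₁-B₂)²]
d = √[(10-23)² + (29-153)² + (120-121)²]
d = √[169 + 15376 + 1]
d = √15546
d ≈ 124.68


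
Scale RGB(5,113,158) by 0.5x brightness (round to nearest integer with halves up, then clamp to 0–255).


Multiply each channel by 0.5, round half up, clamp to [0, 255]
R: 5×0.5 = 2.5 → round → 3
G: 113×0.5 = 56.5 → round → 57
B: 158×0.5 = 79
= RGB(3, 57, 79)


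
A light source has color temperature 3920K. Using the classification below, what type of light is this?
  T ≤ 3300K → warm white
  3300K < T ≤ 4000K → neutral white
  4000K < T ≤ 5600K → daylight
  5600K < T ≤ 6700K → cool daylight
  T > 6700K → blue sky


Temperature: 3920K
3300K < 3920K ≤ 4000K → neutral white
Classification: neutral white


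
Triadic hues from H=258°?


Triadic: equally spaced at 120° intervals
H1 = 258°
H2 = (258 + 120) mod 360 = 18°
H3 = (258 + 240) mod 360 = 138°
Triadic = 258°, 18°, 138°


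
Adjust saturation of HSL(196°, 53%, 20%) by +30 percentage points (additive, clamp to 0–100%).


Original S = 53%
Adjustment = +30 percentage points
New S = 53 + (30) = 83
Clamp to [0, 100] → 83
= HSL(196°, 83%, 20%)


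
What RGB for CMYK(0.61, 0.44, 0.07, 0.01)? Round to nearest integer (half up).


R = 255 × (1-C) × (1-K) = 255 × 0.39 × 0.99 = 98.4555 → 98
G = 255 × (1-M) × (1-K) = 255 × 0.56 × 0.99 = 141.372 → 141
B = 255 × (1-Y) × (1-K) = 255 × 0.93 × 0.99 = 234.7785 → 235
= RGB(98, 141, 235)


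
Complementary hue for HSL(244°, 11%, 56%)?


Complement = opposite side of color wheel = hue + 180°
H' = (244 + 180) mod 360 = 64°
S and L unchanged.
= HSL(64°, 11%, 56%)


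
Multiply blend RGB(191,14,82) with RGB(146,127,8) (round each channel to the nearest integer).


Multiply: C = A×B/255, rounded to nearest integer
R: 191×146/255 = 27886/255 ≈ 109.357 → 109
G: 14×127/255 = 1778/255 ≈ 6.973 → 7
B: 82×8/255 = 656/255 ≈ 2.573 → 3
= RGB(109, 7, 3)


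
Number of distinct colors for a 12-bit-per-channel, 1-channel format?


Total bits = 12 bits/channel × 1 channels = 12 bits
Distinct colors = 2^12
= 4,096 colors


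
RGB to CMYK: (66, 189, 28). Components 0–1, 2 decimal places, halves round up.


R'=66/255≈0.2588, G'=189/255≈0.7412, B'=28/255≈0.1098
K = 1 - max(R',G',B') = 1 - 189/255 = 66/255 = 0.25882… → 0.26
(1-R'-K)/(1-K) simplifies to (max-R)/max with max = 189:
C = (189-66)/189 = 123/189 = 0.65079… → 0.65
M = (189-189)/189 = 0/189 = 0 → 0.00
Y = (189-28)/189 = 161/189 = 0.85185… → 0.85
= CMYK(0.65, 0.00, 0.85, 0.26)


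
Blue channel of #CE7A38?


Color: #CE7A38
R = CE = 206
G = 7A = 122
B = 38 = 56
Blue = 56


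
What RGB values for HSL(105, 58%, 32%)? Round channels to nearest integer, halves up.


H=105°, S=0.58, L=0.32
C = (1-|2L-1|)×S = (1-|-0.36|)×0.58 = 0.3712
H' = H/60 = 105/60 ≈ 1.7500; X = C×(1-|H' mod 2 - 1|) = 0.0928
m = L - C/2 = 0.32 - 0.1856 = 0.1344
Sector ⌊H'⌋ = 1 → (R',G',B') = (0.0928, 0.3712, 0.0)
RGB = ((R'+m)×255, (G'+m)×255, (B'+m)×255) = (57.936, 128.928, 34.272)
Round half up → RGB(58, 129, 34)


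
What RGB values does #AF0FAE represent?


AF → 175 (R)
0F → 15 (G)
AE → 174 (B)
= RGB(175, 15, 174)


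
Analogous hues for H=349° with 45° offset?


Base hue: 349°
Left analog: (349 - 45) mod 360 = 304°
Right analog: (349 + 45) mod 360 = 34°
Analogous hues = 304° and 34°


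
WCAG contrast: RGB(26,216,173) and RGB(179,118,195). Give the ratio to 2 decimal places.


Linearize each sRGB channel c=v/255: c/12.92 if c ≤ 0.04045 else ((c+0.055)/1.055)^2.4
L = 0.2126×R_lin + 0.7152×G_lin + 0.0722×B_lin
Color 1 (26,216,173):
  R=26: 26/255≈0.1020 > 0.04045 → ((0.1020+0.055)/1.055)^2.4 ≈ 0.01033
  G=216: 216/255≈0.8471 > 0.04045 → ((0.8471+0.055)/1.055)^2.4 ≈ 0.68669
  B=173: 173/255≈0.6784 > 0.04045 → ((0.6784+0.055)/1.055)^2.4 ≈ 0.41789
  L1 = 0.2126×0.01033 + 0.7152×0.68669 + 0.0722×0.41789 ≈ 0.52348
Color 2 (179,118,195):
  R=179: 179/255≈0.7020 > 0.04045 → ((0.7020+0.055)/1.055)^2.4 ≈ 0.45079
  G=118: 118/255≈0.4627 > 0.04045 → ((0.4627+0.055)/1.055)^2.4 ≈ 0.18116
  B=195: 195/255≈0.7647 > 0.04045 → ((0.7647+0.055)/1.055)^2.4 ≈ 0.54572
  L2 = 0.2126×0.45079 + 0.7152×0.18116 + 0.0722×0.54572 ≈ 0.26481
Lighter = 0.52348, Darker = 0.26481
Ratio = (L_lighter + 0.05) / (L_darker + 0.05)
Ratio = (0.52348 + 0.05) / (0.26481 + 0.05) = 0.57348 / 0.31481 ≈ 1.8217
Ratio ≈ 1.82:1


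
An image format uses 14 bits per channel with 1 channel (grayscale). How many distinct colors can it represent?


Total bits = 14 bits/channel × 1 channels = 14 bits
Distinct colors = 2^14
= 16,384 colors


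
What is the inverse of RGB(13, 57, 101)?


Invert: (255-R, 255-G, 255-B)
R: 255-13 = 242
G: 255-57 = 198
B: 255-101 = 154
= RGB(242, 198, 154)


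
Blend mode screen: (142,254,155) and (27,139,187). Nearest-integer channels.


Screen: C = 255 - (255-A)×(255-B)/255, rounded to nearest integer
R: 255 - (255-142)×(255-27)/255 = 255 - 25764/255 ≈ 255 - 101.035 = 153.965 → 154
G: 255 - (255-254)×(255-139)/255 = 255 - 116/255 ≈ 255 - 0.455 = 254.545 → 255
B: 255 - (255-155)×(255-187)/255 = 255 - 6800/255 ≈ 255 - 26.667 = 228.333 → 228
= RGB(154, 255, 228)


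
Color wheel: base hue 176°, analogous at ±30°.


Base hue: 176°
Left analog: (176 - 30) mod 360 = 146°
Right analog: (176 + 30) mod 360 = 206°
Analogous hues = 146° and 206°


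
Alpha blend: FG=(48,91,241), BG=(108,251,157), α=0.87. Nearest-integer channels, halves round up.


C = α×F + (1-α)×B, with 1-α = 0.13
R: 0.87×48 + 0.13×108 = 41.76 + 14.04 = 55.80 → 56
G: 0.87×91 + 0.13×251 = 79.17 + 32.63 = 111.80 → 112
B: 0.87×241 + 0.13×157 = 209.67 + 20.41 = 230.08 → 230
= RGB(56, 112, 230)


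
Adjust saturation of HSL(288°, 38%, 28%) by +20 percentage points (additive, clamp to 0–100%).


Original S = 38%
Adjustment = +20 percentage points
New S = 38 + (20) = 58
Clamp to [0, 100] → 58
= HSL(288°, 58%, 28%)


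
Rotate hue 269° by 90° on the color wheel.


New hue = (H + rotation) mod 360
New hue = (269 + 90) mod 360
= 359 mod 360
= 359°


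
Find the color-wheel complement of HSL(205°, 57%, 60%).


Complement = opposite side of color wheel = hue + 180°
H' = (205 + 180) mod 360 = 25°
S and L unchanged.
= HSL(25°, 57%, 60%)


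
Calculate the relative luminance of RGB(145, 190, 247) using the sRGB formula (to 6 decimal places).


Linearize each channel (sRGB transfer function): c = v/255; c_lin = c/12.92 if c ≤ 0.04045, else ((c+0.055)/1.055)^2.4
  R: 145/255 ≈ 0.568627 > 0.04045 → ((0.568627+0.055)/1.055)^2.4 ≈ 0.283149
  G: 190/255 ≈ 0.745098 > 0.04045 → ((0.745098+0.055)/1.055)^2.4 ≈ 0.514918
  B: 247/255 ≈ 0.968627 > 0.04045 → ((0.968627+0.055)/1.055)^2.4 ≈ 0.930111
R_lin = 0.283149, G_lin = 0.514918, B_lin = 0.930111
L = 0.2126×R + 0.7152×G + 0.0722×B
L = 0.2126×0.283149 + 0.7152×0.514918 + 0.0722×0.930111
L ≈ 0.495621


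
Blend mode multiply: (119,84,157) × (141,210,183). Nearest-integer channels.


Multiply: C = A×B/255, rounded to nearest integer
R: 119×141/255 = 16779/255 ≈ 65.800 → 66
G: 84×210/255 = 17640/255 ≈ 69.176 → 69
B: 157×183/255 = 28731/255 ≈ 112.671 → 113
= RGB(66, 69, 113)


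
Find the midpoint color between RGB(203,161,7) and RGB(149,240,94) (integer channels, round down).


Midpoint: each channel = ⌊(C₁+C₂)/2⌋
R: ⌊(203+149)/2⌋ = 176
G: ⌊(161+240)/2⌋ = 200
B: ⌊(7+94)/2⌋ = 50
= RGB(176, 200, 50)


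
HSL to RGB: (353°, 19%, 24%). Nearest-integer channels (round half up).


H=353°, S=0.19, L=0.24
C = (1-|2L-1|)×S = (1-|-0.52|)×0.19 = 0.0912
H' = H/60 = 353/60 ≈ 5.8833; X = C×(1-|H' mod 2 - 1|) = 0.01064
m = L - C/2 = 0.24 - 0.0456 = 0.1944
Sector ⌊H'⌋ = 5 → (R',G',B') = (0.0912, 0.0, 0.01064)
RGB = ((R'+m)×255, (G'+m)×255, (B'+m)×255) = (72.828, 49.572, 52.2852)
Round half up → RGB(73, 50, 52)


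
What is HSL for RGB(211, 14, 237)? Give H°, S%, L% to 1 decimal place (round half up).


Normalize: R'=211/255≈0.8275, G'=14/255≈0.0549, B'=237/255≈0.9294
Max=237/255, Min=14/255, Δ=Max-Min=223/255
L = (Max+Min)/2 = (237+14)/510 = 251/510 = 0.49215… → L = 49.2%
L ≤ 0.5 → S = Δ/(Max+Min) = 223/(237+14) = 223/251 = 0.88844… → S = 88.8%
(the 1/255 factors cancel in S and H, so raw channel differences can be used)
Max is B' → H = 60 × ((R-G)/Δ + 4) = 60 × ((211-14)/223 + 4)
  197/223 + 4 = 0.8834… + 4 = 4.8834…
  H = 60 × 4.8834… = 293.004…° → H = 293.0°
= HSL(293.0°, 88.8%, 49.2%)


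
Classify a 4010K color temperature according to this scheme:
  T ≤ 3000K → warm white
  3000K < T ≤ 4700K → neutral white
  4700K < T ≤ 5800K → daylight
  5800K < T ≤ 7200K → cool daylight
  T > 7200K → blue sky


Temperature: 4010K
3000K < 4010K ≤ 4700K → neutral white
Classification: neutral white


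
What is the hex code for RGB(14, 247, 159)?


R = 14 → 0E (hex)
G = 247 → F7 (hex)
B = 159 → 9F (hex)
Hex = #0EF79F


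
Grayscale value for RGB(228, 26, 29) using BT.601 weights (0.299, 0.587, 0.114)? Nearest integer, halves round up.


Gray = 0.299×R + 0.587×G + 0.114×B
Gray = 0.299×228 + 0.587×26 + 0.114×29
Gray = 68.172 + 15.262 + 3.306
Gray = 86.740 → round half up → 87
Gray = 87


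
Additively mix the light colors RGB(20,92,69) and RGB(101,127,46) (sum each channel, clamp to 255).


Additive: each channel = min(255, C₁+C₂)
R: 20+101 = 121 → 121
G: 92+127 = 219 → 219
B: 69+46 = 115 → 115
= RGB(121, 219, 115)


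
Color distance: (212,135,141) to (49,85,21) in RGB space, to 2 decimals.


d = √[(R₁-R₂)² + (G₁-G₂)² + (B₁-B₂)²]
d = √[(212-49)² + (135-85)² + (141-21)²]
d = √[26569 + 2500 + 14400]
d = √43469
d ≈ 208.49


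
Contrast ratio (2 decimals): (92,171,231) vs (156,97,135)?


Linearize each sRGB channel c=v/255: c/12.92 if c ≤ 0.04045 else ((c+0.055)/1.055)^2.4
L = 0.2126×R_lin + 0.7152×G_lin + 0.0722×B_lin
Color 1 (92,171,231):
  R=92: 92/255≈0.3608 > 0.04045 → ((0.3608+0.055)/1.055)^2.4 ≈ 0.10702
  G=171: 171/255≈0.6706 > 0.04045 → ((0.6706+0.055)/1.055)^2.4 ≈ 0.40724
  B=231: 231/255≈0.9059 > 0.04045 → ((0.9059+0.055)/1.055)^2.4 ≈ 0.79910
  L1 = 0.2126×0.10702 + 0.7152×0.40724 + 0.0722×0.79910 ≈ 0.37171
Color 2 (156,97,135):
  R=156: 156/255≈0.6118 > 0.04045 → ((0.6118+0.055)/1.055)^2.4 ≈ 0.33245
  G=97: 97/255≈0.3804 > 0.04045 → ((0.3804+0.055)/1.055)^2.4 ≈ 0.11954
  B=135: 135/255≈0.5294 > 0.04045 → ((0.5294+0.055)/1.055)^2.4 ≈ 0.24228
  L2 = 0.2126×0.33245 + 0.7152×0.11954 + 0.0722×0.24228 ≈ 0.17367
Lighter = 0.37171, Darker = 0.17367
Ratio = (L_lighter + 0.05) / (L_darker + 0.05)
Ratio = (0.37171 + 0.05) / (0.17367 + 0.05) = 0.42171 / 0.22367 ≈ 1.8854
Ratio ≈ 1.89:1


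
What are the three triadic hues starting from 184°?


Triadic: equally spaced at 120° intervals
H1 = 184°
H2 = (184 + 120) mod 360 = 304°
H3 = (184 + 240) mod 360 = 64°
Triadic = 184°, 304°, 64°


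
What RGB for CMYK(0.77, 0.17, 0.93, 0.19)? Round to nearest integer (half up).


R = 255 × (1-C) × (1-K) = 255 × 0.23 × 0.81 = 47.5065 → 48
G = 255 × (1-M) × (1-K) = 255 × 0.83 × 0.81 = 171.4365 → 171
B = 255 × (1-Y) × (1-K) = 255 × 0.07 × 0.81 = 14.4585 → 14
= RGB(48, 171, 14)


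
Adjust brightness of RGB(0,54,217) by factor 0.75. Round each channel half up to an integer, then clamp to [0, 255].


Multiply each channel by 0.75, round half up, clamp to [0, 255]
R: 0×0.75 = 0
G: 54×0.75 = 40.5 → round → 41
B: 217×0.75 = 162.75 → round → 163
= RGB(0, 41, 163)


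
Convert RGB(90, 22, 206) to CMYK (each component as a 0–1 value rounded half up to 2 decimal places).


R'=90/255≈0.3529, G'=22/255≈0.0863, B'=206/255≈0.8078
K = 1 - max(R',G',B') = 1 - 206/255 = 49/255 = 0.19215… → 0.19
(1-R'-K)/(1-K) simplifies to (max-R)/max with max = 206:
C = (206-90)/206 = 116/206 = 0.56310… → 0.56
M = (206-22)/206 = 184/206 = 0.89320… → 0.89
Y = (206-206)/206 = 0/206 = 0 → 0.00
= CMYK(0.56, 0.89, 0.00, 0.19)


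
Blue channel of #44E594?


Color: #44E594
R = 44 = 68
G = E5 = 229
B = 94 = 148
Blue = 148


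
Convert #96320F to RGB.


96 → 150 (R)
32 → 50 (G)
0F → 15 (B)
= RGB(150, 50, 15)


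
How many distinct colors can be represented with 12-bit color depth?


Colors = 2^bits = 2^12
= 4,096 colors


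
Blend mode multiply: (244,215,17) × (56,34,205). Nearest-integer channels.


Multiply: C = A×B/255, rounded to nearest integer
R: 244×56/255 = 13664/255 ≈ 53.584 → 54
G: 215×34/255 = 7310/255 ≈ 28.667 → 29
B: 17×205/255 = 3485/255 ≈ 13.667 → 14
= RGB(54, 29, 14)


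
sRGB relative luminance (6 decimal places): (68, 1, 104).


Linearize each channel (sRGB transfer function): c = v/255; c_lin = c/12.92 if c ≤ 0.04045, else ((c+0.055)/1.055)^2.4
  R: 68/255 ≈ 0.266667 > 0.04045 → ((0.266667+0.055)/1.055)^2.4 ≈ 0.057805
  G: 1/255 ≈ 0.003922 ≤ 0.04045 → 0.003922/12.92 ≈ 0.000304
  B: 104/255 ≈ 0.407843 > 0.04045 → ((0.407843+0.055)/1.055)^2.4 ≈ 0.138432
R_lin = 0.057805, G_lin = 0.000304, B_lin = 0.138432
L = 0.2126×R + 0.7152×G + 0.0722×B
L = 0.2126×0.057805 + 0.7152×0.000304 + 0.0722×0.138432
L ≈ 0.022501


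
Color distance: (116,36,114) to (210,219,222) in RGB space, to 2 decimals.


d = √[(R₁-R₂)² + (G₁-G₂)² + (B₁-B₂)²]
d = √[(116-210)² + (36-219)² + (114-222)²]
d = √[8836 + 33489 + 11664]
d = √53989
d ≈ 232.36


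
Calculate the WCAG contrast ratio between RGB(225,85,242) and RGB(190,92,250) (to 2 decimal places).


Linearize each sRGB channel c=v/255: c/12.92 if c ≤ 0.04045 else ((c+0.055)/1.055)^2.4
L = 0.2126×R_lin + 0.7152×G_lin + 0.0722×B_lin
Color 1 (225,85,242):
  R=225: 225/255≈0.8824 > 0.04045 → ((0.8824+0.055)/1.055)^2.4 ≈ 0.75294
  G=85: 85/255≈0.3333 > 0.04045 → ((0.3333+0.055)/1.055)^2.4 ≈ 0.09084
  B=242: 242/255≈0.9490 > 0.04045 → ((0.9490+0.055)/1.055)^2.4 ≈ 0.88792
  L1 = 0.2126×0.75294 + 0.7152×0.09084 + 0.0722×0.88792 ≈ 0.28915
Color 2 (190,92,250):
  R=190: 190/255≈0.7451 > 0.04045 → ((0.7451+0.055)/1.055)^2.4 ≈ 0.51492
  G=92: 92/255≈0.3608 > 0.04045 → ((0.3608+0.055)/1.055)^2.4 ≈ 0.10702
  B=250: 250/255≈0.9804 > 0.04045 → ((0.9804+0.055)/1.055)^2.4 ≈ 0.95597
  L2 = 0.2126×0.51492 + 0.7152×0.10702 + 0.0722×0.95597 ≈ 0.25504
Lighter = 0.28915, Darker = 0.25504
Ratio = (L_lighter + 0.05) / (L_darker + 0.05)
Ratio = (0.28915 + 0.05) / (0.25504 + 0.05) = 0.33915 / 0.30504 ≈ 1.1118
Ratio ≈ 1.11:1


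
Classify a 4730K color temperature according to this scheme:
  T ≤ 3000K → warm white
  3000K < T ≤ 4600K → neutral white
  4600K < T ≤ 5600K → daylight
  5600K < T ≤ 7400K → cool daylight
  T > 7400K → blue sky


Temperature: 4730K
4600K < 4730K ≤ 5600K → daylight
Classification: daylight


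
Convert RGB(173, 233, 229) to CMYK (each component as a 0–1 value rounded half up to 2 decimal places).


R'=173/255≈0.6784, G'=233/255≈0.9137, B'=229/255≈0.8980
K = 1 - max(R',G',B') = 1 - 233/255 = 22/255 = 0.08627… → 0.09
(1-R'-K)/(1-K) simplifies to (max-R)/max with max = 233:
C = (233-173)/233 = 60/233 = 0.25751… → 0.26
M = (233-233)/233 = 0/233 = 0 → 0.00
Y = (233-229)/233 = 4/233 = 0.01716… → 0.02
= CMYK(0.26, 0.00, 0.02, 0.09)


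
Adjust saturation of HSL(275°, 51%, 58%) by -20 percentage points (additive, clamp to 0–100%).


Original S = 51%
Adjustment = -20 percentage points
New S = 51 + (-20) = 31
Clamp to [0, 100] → 31
= HSL(275°, 31%, 58%)


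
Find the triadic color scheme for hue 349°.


Triadic: equally spaced at 120° intervals
H1 = 349°
H2 = (349 + 120) mod 360 = 109°
H3 = (349 + 240) mod 360 = 229°
Triadic = 349°, 109°, 229°


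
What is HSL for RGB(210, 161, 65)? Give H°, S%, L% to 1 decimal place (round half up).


Normalize: R'=210/255≈0.8235, G'=161/255≈0.6314, B'=65/255≈0.2549
Max=210/255, Min=65/255, Δ=Max-Min=145/255
L = (Max+Min)/2 = (210+65)/510 = 275/510 = 0.53921… → L = 53.9%
L > 0.5 → S = Δ/(2-Max-Min) = 145/(510-210-65) = 145/235 = 0.61702… → S = 61.7%
(the 1/255 factors cancel in S and H, so raw channel differences can be used)
Max is R' → H = 60 × (((G-B)/Δ) mod 6) = 60 × (((161-65)/145) mod 6)
  96/145 = 0.6620…
  H = 60 × 0.6620… = 39.724…° → H = 39.7°
= HSL(39.7°, 61.7%, 53.9%)


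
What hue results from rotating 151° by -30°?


New hue = (H + rotation) mod 360
New hue = (151 -30) mod 360
= 121 mod 360
= 121°


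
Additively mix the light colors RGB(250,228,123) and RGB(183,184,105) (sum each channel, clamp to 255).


Additive: each channel = min(255, C₁+C₂)
R: 250+183 = 433 → 255
G: 228+184 = 412 → 255
B: 123+105 = 228 → 228
= RGB(255, 255, 228)


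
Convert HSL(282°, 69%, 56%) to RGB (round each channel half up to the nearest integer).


H=282°, S=0.69, L=0.56
C = (1-|2L-1|)×S = (1-|0.12|)×0.69 = 0.6072
H' = H/60 = 282/60 ≈ 4.7000; X = C×(1-|H' mod 2 - 1|) = 0.42504
m = L - C/2 = 0.56 - 0.3036 = 0.2564
Sector ⌊H'⌋ = 4 → (R',G',B') = (0.42504, 0.0, 0.6072)
RGB = ((R'+m)×255, (G'+m)×255, (B'+m)×255) = (173.7672, 65.382, 220.218)
Round half up → RGB(174, 65, 220)


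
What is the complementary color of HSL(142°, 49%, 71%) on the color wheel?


Complement = opposite side of color wheel = hue + 180°
H' = (142 + 180) mod 360 = 322°
S and L unchanged.
= HSL(322°, 49%, 71%)


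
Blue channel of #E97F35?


Color: #E97F35
R = E9 = 233
G = 7F = 127
B = 35 = 53
Blue = 53


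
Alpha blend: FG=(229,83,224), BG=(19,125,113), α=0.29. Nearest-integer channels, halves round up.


C = α×F + (1-α)×B, with 1-α = 0.71
R: 0.29×229 + 0.71×19 = 66.41 + 13.49 = 79.90 → 80
G: 0.29×83 + 0.71×125 = 24.07 + 88.75 = 112.82 → 113
B: 0.29×224 + 0.71×113 = 64.96 + 80.23 = 145.19 → 145
= RGB(80, 113, 145)


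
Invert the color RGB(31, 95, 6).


Invert: (255-R, 255-G, 255-B)
R: 255-31 = 224
G: 255-95 = 160
B: 255-6 = 249
= RGB(224, 160, 249)


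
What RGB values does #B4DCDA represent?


B4 → 180 (R)
DC → 220 (G)
DA → 218 (B)
= RGB(180, 220, 218)


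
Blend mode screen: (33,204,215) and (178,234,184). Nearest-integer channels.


Screen: C = 255 - (255-A)×(255-B)/255, rounded to nearest integer
R: 255 - (255-33)×(255-178)/255 = 255 - 17094/255 ≈ 255 - 67.035 = 187.965 → 188
G: 255 - (255-204)×(255-234)/255 = 255 - 1071/255 ≈ 255 - 4.200 = 250.800 → 251
B: 255 - (255-215)×(255-184)/255 = 255 - 2840/255 ≈ 255 - 11.137 = 243.863 → 244
= RGB(188, 251, 244)


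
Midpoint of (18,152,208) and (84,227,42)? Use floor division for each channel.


Midpoint: each channel = ⌊(C₁+C₂)/2⌋
R: ⌊(18+84)/2⌋ = 51
G: ⌊(152+227)/2⌋ = 189
B: ⌊(208+42)/2⌋ = 125
= RGB(51, 189, 125)


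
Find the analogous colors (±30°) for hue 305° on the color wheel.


Base hue: 305°
Left analog: (305 - 30) mod 360 = 275°
Right analog: (305 + 30) mod 360 = 335°
Analogous hues = 275° and 335°


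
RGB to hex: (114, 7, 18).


R = 114 → 72 (hex)
G = 7 → 07 (hex)
B = 18 → 12 (hex)
Hex = #720712


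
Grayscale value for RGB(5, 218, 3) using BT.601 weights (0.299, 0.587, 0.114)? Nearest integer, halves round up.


Gray = 0.299×R + 0.587×G + 0.114×B
Gray = 0.299×5 + 0.587×218 + 0.114×3
Gray = 1.495 + 127.966 + 0.342
Gray = 129.803 → round half up → 130
Gray = 130


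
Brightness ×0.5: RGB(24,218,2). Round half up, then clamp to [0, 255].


Multiply each channel by 0.5, round half up, clamp to [0, 255]
R: 24×0.5 = 12
G: 218×0.5 = 109
B: 2×0.5 = 1
= RGB(12, 109, 1)


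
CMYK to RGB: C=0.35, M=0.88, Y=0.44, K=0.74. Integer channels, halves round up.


R = 255 × (1-C) × (1-K) = 255 × 0.65 × 0.26 = 43.095 → 43
G = 255 × (1-M) × (1-K) = 255 × 0.12 × 0.26 = 7.956 → 8
B = 255 × (1-Y) × (1-K) = 255 × 0.56 × 0.26 = 37.128 → 37
= RGB(43, 8, 37)


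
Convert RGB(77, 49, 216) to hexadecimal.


R = 77 → 4D (hex)
G = 49 → 31 (hex)
B = 216 → D8 (hex)
Hex = #4D31D8


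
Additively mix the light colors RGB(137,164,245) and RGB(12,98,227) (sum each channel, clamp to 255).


Additive: each channel = min(255, C₁+C₂)
R: 137+12 = 149 → 149
G: 164+98 = 262 → 255
B: 245+227 = 472 → 255
= RGB(149, 255, 255)


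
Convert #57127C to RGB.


57 → 87 (R)
12 → 18 (G)
7C → 124 (B)
= RGB(87, 18, 124)


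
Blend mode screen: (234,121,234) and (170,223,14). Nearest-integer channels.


Screen: C = 255 - (255-A)×(255-B)/255, rounded to nearest integer
R: 255 - (255-234)×(255-170)/255 = 255 - 1785/255 ≈ 255 - 7.000 = 248.000 → 248
G: 255 - (255-121)×(255-223)/255 = 255 - 4288/255 ≈ 255 - 16.816 = 238.184 → 238
B: 255 - (255-234)×(255-14)/255 = 255 - 5061/255 ≈ 255 - 19.847 = 235.153 → 235
= RGB(248, 238, 235)
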